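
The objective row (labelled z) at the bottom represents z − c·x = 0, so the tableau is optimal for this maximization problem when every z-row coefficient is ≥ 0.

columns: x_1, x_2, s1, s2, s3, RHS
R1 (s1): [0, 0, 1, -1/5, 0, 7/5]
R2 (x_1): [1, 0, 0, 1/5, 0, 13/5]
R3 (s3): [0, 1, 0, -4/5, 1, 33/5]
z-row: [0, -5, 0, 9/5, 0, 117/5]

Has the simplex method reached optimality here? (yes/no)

The z-row has a negative entry -5 in column x_2, so it is not optimal.

no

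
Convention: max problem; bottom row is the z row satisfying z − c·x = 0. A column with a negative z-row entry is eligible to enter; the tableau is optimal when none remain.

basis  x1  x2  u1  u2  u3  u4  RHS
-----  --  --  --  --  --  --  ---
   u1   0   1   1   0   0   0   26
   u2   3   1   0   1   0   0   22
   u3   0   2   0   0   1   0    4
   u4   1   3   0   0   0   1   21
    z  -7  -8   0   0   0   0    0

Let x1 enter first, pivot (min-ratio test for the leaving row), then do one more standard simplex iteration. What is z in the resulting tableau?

Ratio test on column x1 — row 1: entry 0 ≤ 0; row 2: 22/3 = 22/3; row 3: entry 0 ≤ 0; row 4: 21/1 = 21. Minimum is 22/3 at row 2 (u2 leaves); pivot element 3.
Pivot on row 2; the z-row RHS becomes 0 − (-7)·(22/3) = 154/3.
Next entering variable (most negative z-row entry -17/3): x2.
Ratio test on column x2 — row 1: 26/1 = 26; row 2: (22/3)/(1/3) = 22; row 3: 4/2 = 2; row 4: (41/3)/(8/3) = 41/8. Minimum is 2 at row 3 (u3 leaves); pivot element 2.
After the second pivot the z-row RHS is 154/3 − (-17/3)·2 = 188/3.

188/3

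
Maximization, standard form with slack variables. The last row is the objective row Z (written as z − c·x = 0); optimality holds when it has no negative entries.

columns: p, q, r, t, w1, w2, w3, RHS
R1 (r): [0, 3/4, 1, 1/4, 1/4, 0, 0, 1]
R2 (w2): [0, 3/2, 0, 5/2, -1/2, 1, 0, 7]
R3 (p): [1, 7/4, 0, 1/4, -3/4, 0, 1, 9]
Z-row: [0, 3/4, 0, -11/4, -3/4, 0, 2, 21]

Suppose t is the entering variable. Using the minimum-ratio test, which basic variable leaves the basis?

Column t entries and ratios — r: 1/(1/4) = 4; w2: 7/(5/2) = 14/5; p: 9/(1/4) = 36.
Smallest ratio is 14/5 in the row of w2, so w2 leaves.

w2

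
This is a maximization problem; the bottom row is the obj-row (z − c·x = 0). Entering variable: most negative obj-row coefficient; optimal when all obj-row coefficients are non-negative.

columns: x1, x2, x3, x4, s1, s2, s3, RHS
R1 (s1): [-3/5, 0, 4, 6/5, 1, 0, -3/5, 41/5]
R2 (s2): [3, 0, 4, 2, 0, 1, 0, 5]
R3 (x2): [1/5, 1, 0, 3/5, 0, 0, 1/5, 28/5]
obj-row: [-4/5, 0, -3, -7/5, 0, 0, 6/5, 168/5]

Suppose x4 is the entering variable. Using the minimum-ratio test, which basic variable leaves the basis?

Column x4 entries and ratios — s1: (41/5)/(6/5) = 41/6; s2: 5/2 = 5/2; x2: (28/5)/(3/5) = 28/3.
Smallest ratio is 5/2 in the row of s2, so s2 leaves.

s2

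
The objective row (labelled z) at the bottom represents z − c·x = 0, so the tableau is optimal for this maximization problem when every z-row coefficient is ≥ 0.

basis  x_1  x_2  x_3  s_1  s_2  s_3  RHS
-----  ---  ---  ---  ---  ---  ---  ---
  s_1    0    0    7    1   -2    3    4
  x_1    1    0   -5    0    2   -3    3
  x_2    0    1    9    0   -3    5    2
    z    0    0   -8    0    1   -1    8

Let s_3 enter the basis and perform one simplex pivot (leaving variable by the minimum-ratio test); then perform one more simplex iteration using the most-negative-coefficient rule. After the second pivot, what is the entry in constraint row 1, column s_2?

1/3

Ratio test on column s_3 — row 1: 4/3 = 4/3; row 2: entry -3 ≤ 0; row 3: 2/5 = 2/5. Minimum is 2/5 at row 3 (x_2 leaves); pivot element 5.
Divide row 3 by 5; eliminate column s_3 from the other rows.
Second iteration: most negative z-row entry is -31/5 in column x_3, so x_3 enters.
Ratio test on column x_3 — row 1: (14/5)/(8/5) = 7/4; row 2: (21/5)/(2/5) = 21/2; row 3: (2/5)/(9/5) = 2/9. Minimum is 2/9 at row 3 (s_3 leaves); pivot element 9/5.
Divide row 3 by 9/5; eliminate column x_3 from the other rows.
After both pivots, the entry at constraint row 1, column s_2 is 1/3.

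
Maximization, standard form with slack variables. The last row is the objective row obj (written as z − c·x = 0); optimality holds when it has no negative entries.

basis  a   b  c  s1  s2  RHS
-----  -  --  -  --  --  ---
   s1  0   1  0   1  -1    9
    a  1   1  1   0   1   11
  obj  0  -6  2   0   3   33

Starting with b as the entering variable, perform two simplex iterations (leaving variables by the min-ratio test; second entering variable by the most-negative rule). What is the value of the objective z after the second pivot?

90

Ratio test on column b — row 1: 9/1 = 9; row 2: 11/1 = 11. Minimum is 9 at row 1 (s1 leaves); pivot element 1.
Pivot on row 1; the obj-row RHS becomes 33 − (-6)·9 = 87.
Next entering variable (most negative obj-row entry -3): s2.
Ratio test on column s2 — row 1: entry -1 ≤ 0; row 2: 2/2 = 1. Minimum is 1 at row 2 (a leaves); pivot element 2.
After the second pivot the obj-row RHS is 87 − (-3)·1 = 90.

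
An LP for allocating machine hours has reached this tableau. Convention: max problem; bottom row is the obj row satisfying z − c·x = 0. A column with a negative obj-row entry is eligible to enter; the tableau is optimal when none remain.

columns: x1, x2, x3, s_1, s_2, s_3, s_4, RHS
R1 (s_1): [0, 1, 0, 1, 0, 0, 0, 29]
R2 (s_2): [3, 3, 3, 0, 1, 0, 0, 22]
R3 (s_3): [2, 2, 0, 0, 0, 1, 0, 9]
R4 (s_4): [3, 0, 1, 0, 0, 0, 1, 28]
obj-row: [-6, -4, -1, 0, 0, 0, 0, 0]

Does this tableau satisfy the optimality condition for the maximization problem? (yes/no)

The obj-row has a negative entry -6 in column x1, so it is not optimal.

no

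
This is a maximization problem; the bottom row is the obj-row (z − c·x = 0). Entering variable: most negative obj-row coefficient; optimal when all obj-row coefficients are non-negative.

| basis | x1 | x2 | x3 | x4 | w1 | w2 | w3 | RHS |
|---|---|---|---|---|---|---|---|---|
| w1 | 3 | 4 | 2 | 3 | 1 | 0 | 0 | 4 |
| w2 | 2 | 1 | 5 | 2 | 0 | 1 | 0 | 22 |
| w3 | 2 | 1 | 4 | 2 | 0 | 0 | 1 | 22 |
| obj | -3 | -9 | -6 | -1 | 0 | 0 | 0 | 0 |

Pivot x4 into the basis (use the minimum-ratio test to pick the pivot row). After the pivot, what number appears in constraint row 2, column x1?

0

Ratio test on column x4 — row 1: 4/3 = 4/3; row 2: 22/2 = 11; row 3: 22/2 = 11. Minimum is 4/3 at row 1 (w1 leaves); pivot element 3.
Divide row 1 by 3; eliminate column x4 from the other rows.
Row 2 update in column x1: 2 − 2·1 = 0.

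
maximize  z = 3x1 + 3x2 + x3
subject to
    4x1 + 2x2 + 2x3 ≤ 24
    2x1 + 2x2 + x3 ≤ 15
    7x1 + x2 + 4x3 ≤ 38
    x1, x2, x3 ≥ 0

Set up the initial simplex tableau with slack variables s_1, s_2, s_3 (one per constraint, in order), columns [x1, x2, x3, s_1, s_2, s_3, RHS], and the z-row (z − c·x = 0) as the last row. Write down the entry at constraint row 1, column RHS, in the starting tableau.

The RHS of constraint 1 is b_1 = 24.

24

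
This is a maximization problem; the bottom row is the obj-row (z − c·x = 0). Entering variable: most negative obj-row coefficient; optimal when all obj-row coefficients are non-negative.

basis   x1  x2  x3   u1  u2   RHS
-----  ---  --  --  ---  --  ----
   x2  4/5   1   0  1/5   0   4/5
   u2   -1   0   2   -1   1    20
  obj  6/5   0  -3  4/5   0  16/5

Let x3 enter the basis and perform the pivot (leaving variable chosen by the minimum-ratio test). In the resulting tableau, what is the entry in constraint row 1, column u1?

1/5

Ratio test on column x3 — row 1: entry 0 ≤ 0; row 2: 20/2 = 10. Minimum is 10 at row 2 (u2 leaves); pivot element 2.
Divide row 2 by 2; eliminate column x3 from the other rows.
Row 1 update in column u1: 1/5 − 0·(-1/2) = 1/5.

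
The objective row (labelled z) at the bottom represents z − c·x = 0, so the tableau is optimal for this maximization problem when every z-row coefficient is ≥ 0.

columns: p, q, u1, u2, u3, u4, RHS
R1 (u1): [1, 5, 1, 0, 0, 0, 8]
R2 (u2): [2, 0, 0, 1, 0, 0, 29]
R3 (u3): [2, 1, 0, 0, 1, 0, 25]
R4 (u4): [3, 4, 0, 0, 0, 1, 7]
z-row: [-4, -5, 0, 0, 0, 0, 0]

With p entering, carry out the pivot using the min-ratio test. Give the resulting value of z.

Ratio test on column p — row 1: 8/1 = 8; row 2: 29/2 = 29/2; row 3: 25/2 = 25/2; row 4: 7/3 = 7/3. Minimum is 7/3 at row 4 (u4 leaves); pivot element 3.
Pivot on row 4; the z-row RHS becomes 0 − (-4)·(7/3) = 28/3.

28/3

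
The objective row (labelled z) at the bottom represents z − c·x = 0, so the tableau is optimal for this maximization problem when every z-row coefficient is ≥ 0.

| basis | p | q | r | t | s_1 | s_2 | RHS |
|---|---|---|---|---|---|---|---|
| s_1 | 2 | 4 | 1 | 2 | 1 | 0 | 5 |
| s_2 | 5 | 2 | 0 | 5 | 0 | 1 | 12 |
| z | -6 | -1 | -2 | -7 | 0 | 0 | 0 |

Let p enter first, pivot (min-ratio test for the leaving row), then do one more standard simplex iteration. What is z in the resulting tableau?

74/5

Ratio test on column p — row 1: 5/2 = 5/2; row 2: 12/5 = 12/5. Minimum is 12/5 at row 2 (s_2 leaves); pivot element 5.
Pivot on row 2; the z-row RHS becomes 0 − (-6)·(12/5) = 72/5.
Next entering variable (most negative z-row entry -2): r.
Ratio test on column r — row 1: (1/5)/1 = 1/5; row 2: entry 0 ≤ 0. Minimum is 1/5 at row 1 (s_1 leaves); pivot element 1.
After the second pivot the z-row RHS is 72/5 − (-2)·(1/5) = 74/5.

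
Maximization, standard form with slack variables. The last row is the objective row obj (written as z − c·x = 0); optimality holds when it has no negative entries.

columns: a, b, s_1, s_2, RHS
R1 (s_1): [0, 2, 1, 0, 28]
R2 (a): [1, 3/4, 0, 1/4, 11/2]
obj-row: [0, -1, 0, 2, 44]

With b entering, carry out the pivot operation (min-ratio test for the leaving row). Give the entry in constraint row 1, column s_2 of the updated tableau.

Ratio test on column b — row 1: 28/2 = 14; row 2: (11/2)/(3/4) = 22/3. Minimum is 22/3 at row 2 (a leaves); pivot element 3/4.
Divide row 2 by 3/4; eliminate column b from the other rows.
Row 1 update in column s_2: 0 − 2·(1/3) = -2/3.

-2/3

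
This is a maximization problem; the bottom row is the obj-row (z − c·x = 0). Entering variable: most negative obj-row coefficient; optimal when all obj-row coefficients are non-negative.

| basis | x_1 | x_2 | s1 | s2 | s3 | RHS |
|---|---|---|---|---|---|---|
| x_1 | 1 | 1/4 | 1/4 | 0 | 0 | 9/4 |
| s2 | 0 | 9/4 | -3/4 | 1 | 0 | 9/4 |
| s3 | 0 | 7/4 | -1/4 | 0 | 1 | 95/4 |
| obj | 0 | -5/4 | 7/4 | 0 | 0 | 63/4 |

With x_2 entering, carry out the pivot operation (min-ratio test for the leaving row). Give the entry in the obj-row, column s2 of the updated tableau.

5/9

Ratio test on column x_2 — row 1: (9/4)/(1/4) = 9; row 2: (9/4)/(9/4) = 1; row 3: (95/4)/(7/4) = 95/7. Minimum is 1 at row 2 (s2 leaves); pivot element 9/4.
Divide row 2 by 9/4; eliminate column x_2 from the other rows.
obj-row update in column s2: 0 − (-5/4)·(4/9) = 5/9.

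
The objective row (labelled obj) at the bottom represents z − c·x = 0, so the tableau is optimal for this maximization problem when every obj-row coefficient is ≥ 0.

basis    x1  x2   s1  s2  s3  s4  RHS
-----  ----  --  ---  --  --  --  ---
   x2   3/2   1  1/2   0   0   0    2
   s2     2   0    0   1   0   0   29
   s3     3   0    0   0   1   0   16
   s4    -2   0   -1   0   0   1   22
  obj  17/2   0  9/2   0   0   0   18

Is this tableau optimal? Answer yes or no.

yes

Every obj-row coefficient is ≥ 0, so the tableau is optimal.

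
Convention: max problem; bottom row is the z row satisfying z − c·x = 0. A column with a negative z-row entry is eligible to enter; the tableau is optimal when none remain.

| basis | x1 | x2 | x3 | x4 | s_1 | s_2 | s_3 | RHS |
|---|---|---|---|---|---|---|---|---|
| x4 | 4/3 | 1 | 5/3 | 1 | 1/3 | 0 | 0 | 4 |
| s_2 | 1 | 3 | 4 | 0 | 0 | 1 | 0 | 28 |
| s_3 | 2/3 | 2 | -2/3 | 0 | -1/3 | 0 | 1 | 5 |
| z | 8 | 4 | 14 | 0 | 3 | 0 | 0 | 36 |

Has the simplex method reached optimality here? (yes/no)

yes

Every z-row coefficient is ≥ 0, so the tableau is optimal.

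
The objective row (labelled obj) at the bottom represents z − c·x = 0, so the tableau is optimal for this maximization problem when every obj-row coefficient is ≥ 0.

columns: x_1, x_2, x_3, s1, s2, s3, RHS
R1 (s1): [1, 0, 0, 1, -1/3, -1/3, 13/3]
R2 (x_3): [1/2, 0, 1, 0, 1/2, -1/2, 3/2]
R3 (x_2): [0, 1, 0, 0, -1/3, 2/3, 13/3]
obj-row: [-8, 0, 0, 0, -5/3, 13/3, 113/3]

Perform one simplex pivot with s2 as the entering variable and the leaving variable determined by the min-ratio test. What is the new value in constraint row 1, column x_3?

2/3

Ratio test on column s2 — row 1: entry -1/3 ≤ 0; row 2: (3/2)/(1/2) = 3; row 3: entry -1/3 ≤ 0. Minimum is 3 at row 2 (x_3 leaves); pivot element 1/2.
Divide row 2 by 1/2; eliminate column s2 from the other rows.
Row 1 update in column x_3: 0 − (-1/3)·2 = 2/3.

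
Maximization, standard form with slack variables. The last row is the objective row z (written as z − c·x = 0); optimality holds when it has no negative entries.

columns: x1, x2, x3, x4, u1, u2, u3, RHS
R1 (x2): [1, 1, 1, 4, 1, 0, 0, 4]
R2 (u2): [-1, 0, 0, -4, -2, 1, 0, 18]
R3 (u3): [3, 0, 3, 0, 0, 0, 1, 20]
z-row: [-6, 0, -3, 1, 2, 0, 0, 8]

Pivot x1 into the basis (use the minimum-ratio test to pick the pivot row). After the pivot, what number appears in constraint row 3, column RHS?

8

Ratio test on column x1 — row 1: 4/1 = 4; row 2: entry -1 ≤ 0; row 3: 20/3 = 20/3. Minimum is 4 at row 1 (x2 leaves); pivot element 1.
Divide row 1 by 1; eliminate column x1 from the other rows.
Row 3 update in column RHS: 20 − 3·4 = 8.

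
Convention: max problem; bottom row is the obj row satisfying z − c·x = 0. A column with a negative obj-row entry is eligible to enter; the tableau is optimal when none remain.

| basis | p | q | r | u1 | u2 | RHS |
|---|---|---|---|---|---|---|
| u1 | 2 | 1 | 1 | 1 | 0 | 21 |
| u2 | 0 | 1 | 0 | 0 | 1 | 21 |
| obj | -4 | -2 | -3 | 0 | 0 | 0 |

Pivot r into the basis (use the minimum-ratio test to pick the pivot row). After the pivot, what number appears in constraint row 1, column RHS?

Ratio test on column r — row 1: 21/1 = 21; row 2: entry 0 ≤ 0. Minimum is 21 at row 1 (u1 leaves); pivot element 1.
Divide row 1 by 1; eliminate column r from the other rows.
In the new row 1, the RHS entry is the old entry divided by the pivot: 21/1 = 21.

21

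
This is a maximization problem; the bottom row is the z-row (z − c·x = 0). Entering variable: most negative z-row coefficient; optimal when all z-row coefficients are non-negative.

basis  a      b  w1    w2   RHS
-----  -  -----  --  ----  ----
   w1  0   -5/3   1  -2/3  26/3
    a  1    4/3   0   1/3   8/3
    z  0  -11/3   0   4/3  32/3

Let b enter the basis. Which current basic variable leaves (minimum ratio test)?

Column b entries and ratios — w1: -5/3 ≤ 0, skip; a: (8/3)/(4/3) = 2.
Smallest ratio is 2 in the row of a, so a leaves.

a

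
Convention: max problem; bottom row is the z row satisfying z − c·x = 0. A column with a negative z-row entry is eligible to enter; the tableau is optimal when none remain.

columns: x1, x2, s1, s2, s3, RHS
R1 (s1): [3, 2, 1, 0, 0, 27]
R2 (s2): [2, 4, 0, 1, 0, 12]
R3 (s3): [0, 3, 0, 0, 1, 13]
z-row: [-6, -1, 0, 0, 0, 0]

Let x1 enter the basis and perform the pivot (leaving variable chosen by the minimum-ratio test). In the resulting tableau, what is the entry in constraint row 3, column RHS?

Ratio test on column x1 — row 1: 27/3 = 9; row 2: 12/2 = 6; row 3: entry 0 ≤ 0. Minimum is 6 at row 2 (s2 leaves); pivot element 2.
Divide row 2 by 2; eliminate column x1 from the other rows.
Row 3 update in column RHS: 13 − 0·6 = 13.

13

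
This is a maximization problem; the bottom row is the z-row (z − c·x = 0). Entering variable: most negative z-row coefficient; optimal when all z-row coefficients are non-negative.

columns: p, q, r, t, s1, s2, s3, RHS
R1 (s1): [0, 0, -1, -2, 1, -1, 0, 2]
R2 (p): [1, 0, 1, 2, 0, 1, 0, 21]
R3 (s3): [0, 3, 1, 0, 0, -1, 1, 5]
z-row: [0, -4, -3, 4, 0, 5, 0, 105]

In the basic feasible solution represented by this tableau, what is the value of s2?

s2 is not in the basis, so in the current basic feasible solution s2 = 0.

0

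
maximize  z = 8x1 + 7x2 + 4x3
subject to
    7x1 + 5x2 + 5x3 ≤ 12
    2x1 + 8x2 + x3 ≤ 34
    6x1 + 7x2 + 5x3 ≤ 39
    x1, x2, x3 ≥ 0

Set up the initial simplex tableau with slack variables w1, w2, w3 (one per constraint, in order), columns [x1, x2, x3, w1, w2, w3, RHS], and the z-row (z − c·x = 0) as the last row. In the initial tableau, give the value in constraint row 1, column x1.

Constraint 1 has coefficient 7 on x1.

7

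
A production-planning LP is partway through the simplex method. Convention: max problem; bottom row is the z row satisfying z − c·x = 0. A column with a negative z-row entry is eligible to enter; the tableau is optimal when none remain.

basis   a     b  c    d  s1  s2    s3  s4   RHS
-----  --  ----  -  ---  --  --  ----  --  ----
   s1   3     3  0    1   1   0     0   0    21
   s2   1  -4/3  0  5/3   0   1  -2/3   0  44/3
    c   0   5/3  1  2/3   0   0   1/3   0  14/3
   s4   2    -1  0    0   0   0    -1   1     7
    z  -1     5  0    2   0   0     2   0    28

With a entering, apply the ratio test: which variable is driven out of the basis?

s4

Column a entries and ratios — s1: 21/3 = 7; s2: (44/3)/1 = 44/3; c: 0 ≤ 0, skip; s4: 7/2 = 7/2.
Smallest ratio is 7/2 in the row of s4, so s4 leaves.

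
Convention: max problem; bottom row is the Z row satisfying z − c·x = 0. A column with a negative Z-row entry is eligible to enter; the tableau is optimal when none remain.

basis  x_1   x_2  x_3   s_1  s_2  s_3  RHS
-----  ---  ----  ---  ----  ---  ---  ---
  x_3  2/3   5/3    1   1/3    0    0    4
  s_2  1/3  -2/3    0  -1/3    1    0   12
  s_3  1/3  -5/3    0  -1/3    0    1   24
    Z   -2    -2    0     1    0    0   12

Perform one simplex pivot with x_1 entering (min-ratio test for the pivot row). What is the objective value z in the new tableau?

Ratio test on column x_1 — row 1: 4/(2/3) = 6; row 2: 12/(1/3) = 36; row 3: 24/(1/3) = 72. Minimum is 6 at row 1 (x_3 leaves); pivot element 2/3.
Pivot on row 1; the Z-row RHS becomes 12 − (-2)·6 = 24.

24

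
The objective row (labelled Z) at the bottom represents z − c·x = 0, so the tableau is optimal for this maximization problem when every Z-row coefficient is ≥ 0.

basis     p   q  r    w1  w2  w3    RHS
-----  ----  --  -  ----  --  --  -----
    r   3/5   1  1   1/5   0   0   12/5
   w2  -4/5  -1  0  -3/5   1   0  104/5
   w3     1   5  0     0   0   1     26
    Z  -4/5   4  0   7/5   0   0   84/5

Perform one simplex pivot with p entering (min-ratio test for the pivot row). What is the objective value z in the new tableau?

Ratio test on column p — row 1: (12/5)/(3/5) = 4; row 2: entry -4/5 ≤ 0; row 3: 26/1 = 26. Minimum is 4 at row 1 (r leaves); pivot element 3/5.
Pivot on row 1; the Z-row RHS becomes 84/5 − (-4/5)·4 = 20.

20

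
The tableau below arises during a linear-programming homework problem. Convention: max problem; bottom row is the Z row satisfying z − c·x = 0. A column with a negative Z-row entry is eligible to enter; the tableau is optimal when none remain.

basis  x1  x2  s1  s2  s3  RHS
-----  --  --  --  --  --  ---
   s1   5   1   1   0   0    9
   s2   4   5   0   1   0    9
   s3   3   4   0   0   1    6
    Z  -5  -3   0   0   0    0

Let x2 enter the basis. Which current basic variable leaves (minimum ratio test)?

s3

Column x2 entries and ratios — s1: 9/1 = 9; s2: 9/5 = 9/5; s3: 6/4 = 3/2.
Smallest ratio is 3/2 in the row of s3, so s3 leaves.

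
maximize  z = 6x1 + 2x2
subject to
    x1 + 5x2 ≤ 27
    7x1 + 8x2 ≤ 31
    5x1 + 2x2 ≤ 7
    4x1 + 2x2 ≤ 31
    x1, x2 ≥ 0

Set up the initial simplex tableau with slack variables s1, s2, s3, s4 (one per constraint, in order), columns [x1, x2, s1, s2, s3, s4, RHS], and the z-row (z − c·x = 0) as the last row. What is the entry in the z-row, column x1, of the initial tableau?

-6

The z-row carries the negated objective coefficients: the x1 entry is -6.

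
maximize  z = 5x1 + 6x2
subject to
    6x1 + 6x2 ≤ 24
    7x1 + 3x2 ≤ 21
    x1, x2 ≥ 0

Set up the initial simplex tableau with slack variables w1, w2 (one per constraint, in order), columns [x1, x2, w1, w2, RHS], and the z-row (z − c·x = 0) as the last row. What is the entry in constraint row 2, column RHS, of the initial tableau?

21

The RHS of constraint 2 is b_2 = 21.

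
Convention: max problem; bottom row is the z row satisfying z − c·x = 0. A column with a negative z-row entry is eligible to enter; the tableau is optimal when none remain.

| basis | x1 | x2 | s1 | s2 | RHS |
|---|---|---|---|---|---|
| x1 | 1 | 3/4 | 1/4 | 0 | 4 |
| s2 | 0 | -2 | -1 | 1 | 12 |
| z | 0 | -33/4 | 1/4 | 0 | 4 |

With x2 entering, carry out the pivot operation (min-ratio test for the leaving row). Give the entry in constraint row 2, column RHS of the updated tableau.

Ratio test on column x2 — row 1: 4/(3/4) = 16/3; row 2: entry -2 ≤ 0. Minimum is 16/3 at row 1 (x1 leaves); pivot element 3/4.
Divide row 1 by 3/4; eliminate column x2 from the other rows.
Row 2 update in column RHS: 12 − (-2)·(16/3) = 68/3.

68/3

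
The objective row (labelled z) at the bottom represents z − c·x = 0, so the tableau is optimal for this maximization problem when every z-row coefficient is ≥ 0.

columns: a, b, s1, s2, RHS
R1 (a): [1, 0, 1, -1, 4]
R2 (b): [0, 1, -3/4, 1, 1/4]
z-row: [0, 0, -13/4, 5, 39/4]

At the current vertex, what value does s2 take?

0

s2 is not in the basis, so in the current basic feasible solution s2 = 0.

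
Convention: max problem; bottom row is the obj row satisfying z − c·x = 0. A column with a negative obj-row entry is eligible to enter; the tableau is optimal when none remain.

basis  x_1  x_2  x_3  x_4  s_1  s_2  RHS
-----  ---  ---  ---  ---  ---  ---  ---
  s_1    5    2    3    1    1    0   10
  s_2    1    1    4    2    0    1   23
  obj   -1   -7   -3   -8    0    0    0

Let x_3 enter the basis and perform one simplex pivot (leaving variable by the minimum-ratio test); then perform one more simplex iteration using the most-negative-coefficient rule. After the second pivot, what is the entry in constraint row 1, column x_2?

2

Ratio test on column x_3 — row 1: 10/3 = 10/3; row 2: 23/4 = 23/4. Minimum is 10/3 at row 1 (s_1 leaves); pivot element 3.
Divide row 1 by 3; eliminate column x_3 from the other rows.
Second iteration: most negative obj-row entry is -7 in column x_4, so x_4 enters.
Ratio test on column x_4 — row 1: (10/3)/(1/3) = 10; row 2: (29/3)/(2/3) = 29/2. Minimum is 10 at row 1 (x_3 leaves); pivot element 1/3.
Divide row 1 by 1/3; eliminate column x_4 from the other rows.
After both pivots, the entry at constraint row 1, column x_2 is 2.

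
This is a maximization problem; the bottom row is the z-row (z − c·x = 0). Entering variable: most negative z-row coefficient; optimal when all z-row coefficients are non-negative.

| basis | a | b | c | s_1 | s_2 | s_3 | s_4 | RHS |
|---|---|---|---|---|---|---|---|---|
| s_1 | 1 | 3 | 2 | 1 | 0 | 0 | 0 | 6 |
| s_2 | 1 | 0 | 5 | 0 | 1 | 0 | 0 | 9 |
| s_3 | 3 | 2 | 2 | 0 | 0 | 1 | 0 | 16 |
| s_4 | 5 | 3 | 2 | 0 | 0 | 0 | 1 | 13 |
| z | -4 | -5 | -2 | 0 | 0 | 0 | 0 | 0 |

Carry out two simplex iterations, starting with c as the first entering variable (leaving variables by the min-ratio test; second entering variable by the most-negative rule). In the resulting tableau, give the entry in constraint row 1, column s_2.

Ratio test on column c — row 1: 6/2 = 3; row 2: 9/5 = 9/5; row 3: 16/2 = 8; row 4: 13/2 = 13/2. Minimum is 9/5 at row 2 (s_2 leaves); pivot element 5.
Divide row 2 by 5; eliminate column c from the other rows.
Second iteration: most negative z-row entry is -5 in column b, so b enters.
Ratio test on column b — row 1: (12/5)/3 = 4/5; row 2: entry 0 ≤ 0; row 3: (62/5)/2 = 31/5; row 4: (47/5)/3 = 47/15. Minimum is 4/5 at row 1 (s_1 leaves); pivot element 3.
Divide row 1 by 3; eliminate column b from the other rows.
After both pivots, the entry at constraint row 1, column s_2 is -2/15.

-2/15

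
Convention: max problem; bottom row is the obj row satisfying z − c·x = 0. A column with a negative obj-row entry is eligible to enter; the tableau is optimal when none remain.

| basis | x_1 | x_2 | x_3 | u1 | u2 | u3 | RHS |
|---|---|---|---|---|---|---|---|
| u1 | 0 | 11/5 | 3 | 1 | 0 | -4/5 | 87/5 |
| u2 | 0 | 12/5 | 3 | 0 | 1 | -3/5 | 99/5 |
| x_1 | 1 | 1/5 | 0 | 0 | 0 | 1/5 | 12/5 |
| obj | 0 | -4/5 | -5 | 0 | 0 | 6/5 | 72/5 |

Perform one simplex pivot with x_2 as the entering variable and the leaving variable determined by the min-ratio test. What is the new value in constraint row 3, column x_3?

-3/11

Ratio test on column x_2 — row 1: (87/5)/(11/5) = 87/11; row 2: (99/5)/(12/5) = 33/4; row 3: (12/5)/(1/5) = 12. Minimum is 87/11 at row 1 (u1 leaves); pivot element 11/5.
Divide row 1 by 11/5; eliminate column x_2 from the other rows.
Row 3 update in column x_3: 0 − (1/5)·(15/11) = -3/11.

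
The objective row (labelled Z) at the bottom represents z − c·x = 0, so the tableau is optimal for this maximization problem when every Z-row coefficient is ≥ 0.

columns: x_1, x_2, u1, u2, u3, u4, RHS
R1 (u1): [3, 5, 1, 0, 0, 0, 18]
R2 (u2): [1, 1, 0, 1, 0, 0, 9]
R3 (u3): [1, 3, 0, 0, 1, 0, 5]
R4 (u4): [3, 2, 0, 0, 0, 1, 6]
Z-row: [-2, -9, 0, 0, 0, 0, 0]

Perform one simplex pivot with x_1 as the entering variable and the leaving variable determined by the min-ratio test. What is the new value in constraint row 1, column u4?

-1

Ratio test on column x_1 — row 1: 18/3 = 6; row 2: 9/1 = 9; row 3: 5/1 = 5; row 4: 6/3 = 2. Minimum is 2 at row 4 (u4 leaves); pivot element 3.
Divide row 4 by 3; eliminate column x_1 from the other rows.
Row 1 update in column u4: 0 − 3·(1/3) = -1.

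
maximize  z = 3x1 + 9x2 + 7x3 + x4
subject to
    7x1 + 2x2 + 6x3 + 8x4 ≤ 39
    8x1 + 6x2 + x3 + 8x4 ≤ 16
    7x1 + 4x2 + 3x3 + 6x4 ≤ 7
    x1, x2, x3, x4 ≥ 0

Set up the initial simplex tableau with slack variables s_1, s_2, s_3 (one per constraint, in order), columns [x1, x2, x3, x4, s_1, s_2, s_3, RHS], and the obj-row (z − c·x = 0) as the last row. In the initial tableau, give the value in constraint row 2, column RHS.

The RHS of constraint 2 is b_2 = 16.

16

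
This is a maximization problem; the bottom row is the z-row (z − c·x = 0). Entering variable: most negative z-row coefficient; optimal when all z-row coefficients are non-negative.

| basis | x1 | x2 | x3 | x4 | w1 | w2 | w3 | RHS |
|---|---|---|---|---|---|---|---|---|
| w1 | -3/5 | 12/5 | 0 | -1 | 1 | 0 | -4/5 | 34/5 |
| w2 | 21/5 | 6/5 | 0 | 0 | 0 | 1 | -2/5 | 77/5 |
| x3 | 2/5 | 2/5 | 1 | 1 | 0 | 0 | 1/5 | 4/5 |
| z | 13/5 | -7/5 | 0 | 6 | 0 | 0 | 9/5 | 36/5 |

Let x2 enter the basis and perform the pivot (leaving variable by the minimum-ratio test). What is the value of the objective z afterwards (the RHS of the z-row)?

10

Ratio test on column x2 — row 1: (34/5)/(12/5) = 17/6; row 2: (77/5)/(6/5) = 77/6; row 3: (4/5)/(2/5) = 2. Minimum is 2 at row 3 (x3 leaves); pivot element 2/5.
Pivot on row 3; the z-row RHS becomes 36/5 − (-7/5)·2 = 10.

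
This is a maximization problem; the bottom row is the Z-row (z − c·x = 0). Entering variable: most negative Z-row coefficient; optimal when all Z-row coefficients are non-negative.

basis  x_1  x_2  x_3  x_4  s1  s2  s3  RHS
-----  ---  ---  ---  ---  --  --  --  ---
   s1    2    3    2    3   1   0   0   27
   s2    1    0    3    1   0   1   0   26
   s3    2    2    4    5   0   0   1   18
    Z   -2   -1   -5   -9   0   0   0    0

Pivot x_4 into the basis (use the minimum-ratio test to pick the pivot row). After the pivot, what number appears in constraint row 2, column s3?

-1/5

Ratio test on column x_4 — row 1: 27/3 = 9; row 2: 26/1 = 26; row 3: 18/5 = 18/5. Minimum is 18/5 at row 3 (s3 leaves); pivot element 5.
Divide row 3 by 5; eliminate column x_4 from the other rows.
Row 2 update in column s3: 0 − 1·(1/5) = -1/5.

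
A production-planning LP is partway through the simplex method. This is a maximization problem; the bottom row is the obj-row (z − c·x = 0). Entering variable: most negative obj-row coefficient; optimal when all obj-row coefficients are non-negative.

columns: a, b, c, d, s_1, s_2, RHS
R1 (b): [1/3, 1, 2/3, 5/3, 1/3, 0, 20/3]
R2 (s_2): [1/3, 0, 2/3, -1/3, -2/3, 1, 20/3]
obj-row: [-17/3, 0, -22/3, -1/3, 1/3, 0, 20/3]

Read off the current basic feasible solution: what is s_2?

s_2 is basic (row 2); its value is the RHS of that row, 20/3.

20/3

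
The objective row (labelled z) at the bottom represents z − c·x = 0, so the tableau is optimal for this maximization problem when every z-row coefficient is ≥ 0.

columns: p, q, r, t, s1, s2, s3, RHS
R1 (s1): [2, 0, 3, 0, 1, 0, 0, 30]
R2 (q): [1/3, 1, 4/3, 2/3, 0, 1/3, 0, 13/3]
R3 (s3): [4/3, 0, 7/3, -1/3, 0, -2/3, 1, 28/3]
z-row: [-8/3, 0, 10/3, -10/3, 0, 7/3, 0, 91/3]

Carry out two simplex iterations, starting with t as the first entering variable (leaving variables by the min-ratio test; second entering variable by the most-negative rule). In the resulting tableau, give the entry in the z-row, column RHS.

Ratio test on column t — row 1: entry 0 ≤ 0; row 2: (13/3)/(2/3) = 13/2; row 3: entry -1/3 ≤ 0. Minimum is 13/2 at row 2 (q leaves); pivot element 2/3.
Divide row 2 by 2/3; eliminate column t from the other rows.
Second iteration: most negative z-row entry is -1 in column p, so p enters.
Ratio test on column p — row 1: 30/2 = 15; row 2: (13/2)/(1/2) = 13; row 3: (23/2)/(3/2) = 23/3. Minimum is 23/3 at row 3 (s3 leaves); pivot element 3/2.
Divide row 3 by 3/2; eliminate column p from the other rows.
After both pivots, the entry at the z-row, column RHS is 179/3.

179/3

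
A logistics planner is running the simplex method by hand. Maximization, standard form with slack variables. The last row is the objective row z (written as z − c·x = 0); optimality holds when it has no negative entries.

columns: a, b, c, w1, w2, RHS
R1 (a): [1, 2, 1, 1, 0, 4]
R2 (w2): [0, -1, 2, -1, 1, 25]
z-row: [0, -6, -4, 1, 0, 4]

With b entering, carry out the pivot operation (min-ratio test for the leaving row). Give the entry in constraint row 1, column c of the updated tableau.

Ratio test on column b — row 1: 4/2 = 2; row 2: entry -1 ≤ 0. Minimum is 2 at row 1 (a leaves); pivot element 2.
Divide row 1 by 2; eliminate column b from the other rows.
In the new row 1, the c entry is the old entry divided by the pivot: 1/2 = 1/2.

1/2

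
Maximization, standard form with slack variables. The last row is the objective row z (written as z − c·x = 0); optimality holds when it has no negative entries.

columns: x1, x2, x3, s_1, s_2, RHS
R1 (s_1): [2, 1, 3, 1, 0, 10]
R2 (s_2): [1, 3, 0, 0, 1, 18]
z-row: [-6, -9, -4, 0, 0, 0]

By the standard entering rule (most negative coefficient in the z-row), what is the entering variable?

x2

Negative z-row entries: x1: -6, x2: -9, x3: -4.
The most negative is -9 in column x2, so x2 enters.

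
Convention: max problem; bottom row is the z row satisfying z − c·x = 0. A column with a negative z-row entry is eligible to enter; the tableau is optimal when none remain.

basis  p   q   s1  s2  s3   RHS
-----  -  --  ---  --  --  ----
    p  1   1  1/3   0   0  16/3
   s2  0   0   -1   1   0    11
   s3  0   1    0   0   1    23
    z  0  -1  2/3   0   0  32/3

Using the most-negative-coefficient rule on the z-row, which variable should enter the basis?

Negative z-row entries: q: -1.
The most negative is -1 in column q, so q enters.

q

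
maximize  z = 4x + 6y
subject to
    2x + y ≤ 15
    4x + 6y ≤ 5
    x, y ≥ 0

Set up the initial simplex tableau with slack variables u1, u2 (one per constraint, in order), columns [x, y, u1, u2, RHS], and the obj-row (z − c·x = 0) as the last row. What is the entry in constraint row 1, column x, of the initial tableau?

2

Constraint 1 has coefficient 2 on x.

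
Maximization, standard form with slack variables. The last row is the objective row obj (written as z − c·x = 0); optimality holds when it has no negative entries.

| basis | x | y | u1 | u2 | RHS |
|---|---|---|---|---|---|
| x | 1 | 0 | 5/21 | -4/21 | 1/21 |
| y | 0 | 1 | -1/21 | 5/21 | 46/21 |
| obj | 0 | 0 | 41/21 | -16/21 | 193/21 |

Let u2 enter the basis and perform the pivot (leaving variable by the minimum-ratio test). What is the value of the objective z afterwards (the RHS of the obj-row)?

81/5

Ratio test on column u2 — row 1: entry -4/21 ≤ 0; row 2: (46/21)/(5/21) = 46/5. Minimum is 46/5 at row 2 (y leaves); pivot element 5/21.
Pivot on row 2; the obj-row RHS becomes 193/21 − (-16/21)·(46/5) = 81/5.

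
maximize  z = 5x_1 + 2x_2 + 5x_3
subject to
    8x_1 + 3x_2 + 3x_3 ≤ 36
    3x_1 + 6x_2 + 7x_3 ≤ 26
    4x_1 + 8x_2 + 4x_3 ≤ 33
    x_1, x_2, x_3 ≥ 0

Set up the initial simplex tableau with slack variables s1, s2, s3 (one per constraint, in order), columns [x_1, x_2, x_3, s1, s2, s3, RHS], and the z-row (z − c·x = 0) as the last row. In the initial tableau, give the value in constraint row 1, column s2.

Slack s2 belongs to constraint 2; its column is the unit vector e_2, so the entry in row 1 is 0.

0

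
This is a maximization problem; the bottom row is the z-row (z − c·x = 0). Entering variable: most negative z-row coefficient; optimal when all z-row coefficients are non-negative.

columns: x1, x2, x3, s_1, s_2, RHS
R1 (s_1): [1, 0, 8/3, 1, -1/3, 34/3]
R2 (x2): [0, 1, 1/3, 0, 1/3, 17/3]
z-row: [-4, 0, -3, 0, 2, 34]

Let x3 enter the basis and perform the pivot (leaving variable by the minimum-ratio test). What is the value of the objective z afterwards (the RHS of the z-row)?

Ratio test on column x3 — row 1: (34/3)/(8/3) = 17/4; row 2: (17/3)/(1/3) = 17. Minimum is 17/4 at row 1 (s_1 leaves); pivot element 8/3.
Pivot on row 1; the z-row RHS becomes 34 − (-3)·(17/4) = 187/4.

187/4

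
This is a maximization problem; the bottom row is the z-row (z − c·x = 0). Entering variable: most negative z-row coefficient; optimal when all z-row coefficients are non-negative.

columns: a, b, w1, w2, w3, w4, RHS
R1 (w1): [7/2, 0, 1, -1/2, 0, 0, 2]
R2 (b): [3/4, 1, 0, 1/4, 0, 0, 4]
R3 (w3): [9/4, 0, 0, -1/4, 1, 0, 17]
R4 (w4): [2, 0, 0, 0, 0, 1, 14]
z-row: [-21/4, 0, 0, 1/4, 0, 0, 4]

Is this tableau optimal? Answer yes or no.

no

The z-row has a negative entry -21/4 in column a, so it is not optimal.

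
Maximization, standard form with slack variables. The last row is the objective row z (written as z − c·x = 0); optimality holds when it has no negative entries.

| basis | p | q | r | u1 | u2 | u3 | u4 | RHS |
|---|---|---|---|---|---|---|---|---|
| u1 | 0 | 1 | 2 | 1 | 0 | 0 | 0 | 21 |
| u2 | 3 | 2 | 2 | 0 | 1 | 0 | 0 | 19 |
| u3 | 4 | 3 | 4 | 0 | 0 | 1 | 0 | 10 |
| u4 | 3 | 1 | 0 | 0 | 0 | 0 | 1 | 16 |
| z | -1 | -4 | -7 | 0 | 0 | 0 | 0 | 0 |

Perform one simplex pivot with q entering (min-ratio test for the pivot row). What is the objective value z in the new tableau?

Ratio test on column q — row 1: 21/1 = 21; row 2: 19/2 = 19/2; row 3: 10/3 = 10/3; row 4: 16/1 = 16. Minimum is 10/3 at row 3 (u3 leaves); pivot element 3.
Pivot on row 3; the z-row RHS becomes 0 − (-4)·(10/3) = 40/3.

40/3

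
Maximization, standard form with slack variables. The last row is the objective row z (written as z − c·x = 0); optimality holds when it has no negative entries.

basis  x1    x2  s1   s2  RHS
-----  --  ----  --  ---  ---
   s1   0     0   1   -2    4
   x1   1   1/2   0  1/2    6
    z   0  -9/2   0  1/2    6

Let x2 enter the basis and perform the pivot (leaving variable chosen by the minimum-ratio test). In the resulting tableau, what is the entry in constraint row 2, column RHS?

12

Ratio test on column x2 — row 1: entry 0 ≤ 0; row 2: 6/(1/2) = 12. Minimum is 12 at row 2 (x1 leaves); pivot element 1/2.
Divide row 2 by 1/2; eliminate column x2 from the other rows.
In the new row 2, the RHS entry is the old entry divided by the pivot: 6/(1/2) = 12.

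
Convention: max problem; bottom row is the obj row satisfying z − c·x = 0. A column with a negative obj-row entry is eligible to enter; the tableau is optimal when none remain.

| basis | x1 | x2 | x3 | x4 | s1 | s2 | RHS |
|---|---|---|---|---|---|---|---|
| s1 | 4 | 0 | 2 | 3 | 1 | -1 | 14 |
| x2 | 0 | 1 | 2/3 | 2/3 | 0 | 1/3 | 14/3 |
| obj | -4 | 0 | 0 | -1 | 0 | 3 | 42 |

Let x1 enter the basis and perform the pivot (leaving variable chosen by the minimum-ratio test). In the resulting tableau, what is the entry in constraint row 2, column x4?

Ratio test on column x1 — row 1: 14/4 = 7/2; row 2: entry 0 ≤ 0. Minimum is 7/2 at row 1 (s1 leaves); pivot element 4.
Divide row 1 by 4; eliminate column x1 from the other rows.
Row 2 update in column x4: 2/3 − 0·(3/4) = 2/3.

2/3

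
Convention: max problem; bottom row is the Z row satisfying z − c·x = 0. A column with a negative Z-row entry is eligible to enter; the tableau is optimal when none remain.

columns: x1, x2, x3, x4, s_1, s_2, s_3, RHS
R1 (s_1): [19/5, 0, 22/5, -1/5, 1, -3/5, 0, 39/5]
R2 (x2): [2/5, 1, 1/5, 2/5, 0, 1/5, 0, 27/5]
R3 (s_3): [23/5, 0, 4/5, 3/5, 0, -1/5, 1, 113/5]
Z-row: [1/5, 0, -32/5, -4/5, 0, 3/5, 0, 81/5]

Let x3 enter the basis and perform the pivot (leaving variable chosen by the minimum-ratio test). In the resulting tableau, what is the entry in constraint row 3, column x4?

7/11

Ratio test on column x3 — row 1: (39/5)/(22/5) = 39/22; row 2: (27/5)/(1/5) = 27; row 3: (113/5)/(4/5) = 113/4. Minimum is 39/22 at row 1 (s_1 leaves); pivot element 22/5.
Divide row 1 by 22/5; eliminate column x3 from the other rows.
Row 3 update in column x4: 3/5 − (4/5)·(-1/22) = 7/11.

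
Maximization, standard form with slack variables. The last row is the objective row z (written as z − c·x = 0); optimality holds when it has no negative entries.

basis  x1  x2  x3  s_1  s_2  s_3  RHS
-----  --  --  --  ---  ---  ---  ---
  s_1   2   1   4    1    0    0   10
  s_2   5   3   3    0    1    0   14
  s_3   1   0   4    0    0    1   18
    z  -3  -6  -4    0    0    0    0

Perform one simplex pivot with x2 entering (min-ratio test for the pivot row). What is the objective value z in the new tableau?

28

Ratio test on column x2 — row 1: 10/1 = 10; row 2: 14/3 = 14/3; row 3: entry 0 ≤ 0. Minimum is 14/3 at row 2 (s_2 leaves); pivot element 3.
Pivot on row 2; the z-row RHS becomes 0 − (-6)·(14/3) = 28.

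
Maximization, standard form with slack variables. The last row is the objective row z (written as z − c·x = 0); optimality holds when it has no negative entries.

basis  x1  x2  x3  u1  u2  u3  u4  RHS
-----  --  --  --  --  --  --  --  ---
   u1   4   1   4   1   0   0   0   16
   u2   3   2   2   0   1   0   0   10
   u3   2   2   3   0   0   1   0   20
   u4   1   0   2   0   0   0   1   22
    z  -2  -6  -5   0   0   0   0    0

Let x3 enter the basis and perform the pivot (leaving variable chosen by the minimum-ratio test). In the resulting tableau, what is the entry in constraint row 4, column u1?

-1/2

Ratio test on column x3 — row 1: 16/4 = 4; row 2: 10/2 = 5; row 3: 20/3 = 20/3; row 4: 22/2 = 11. Minimum is 4 at row 1 (u1 leaves); pivot element 4.
Divide row 1 by 4; eliminate column x3 from the other rows.
Row 4 update in column u1: 0 − 2·(1/4) = -1/2.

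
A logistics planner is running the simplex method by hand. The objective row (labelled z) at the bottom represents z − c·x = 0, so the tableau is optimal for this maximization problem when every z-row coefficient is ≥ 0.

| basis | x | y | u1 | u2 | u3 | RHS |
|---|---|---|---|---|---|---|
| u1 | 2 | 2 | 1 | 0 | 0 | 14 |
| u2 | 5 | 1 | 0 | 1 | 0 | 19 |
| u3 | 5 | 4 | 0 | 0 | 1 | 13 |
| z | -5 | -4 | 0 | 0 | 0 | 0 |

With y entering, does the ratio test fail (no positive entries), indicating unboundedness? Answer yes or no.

Column y has positive entries in row(s) 1, 2, 3, so the ratio test bounds it — not unbounded.

no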